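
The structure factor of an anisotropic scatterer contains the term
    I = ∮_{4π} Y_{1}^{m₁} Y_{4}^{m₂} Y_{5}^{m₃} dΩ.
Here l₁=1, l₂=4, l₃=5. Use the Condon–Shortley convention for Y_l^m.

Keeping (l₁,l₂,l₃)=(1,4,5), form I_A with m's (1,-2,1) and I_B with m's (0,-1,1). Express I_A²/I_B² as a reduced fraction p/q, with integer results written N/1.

Same 1,4,5: normalisation and zero-m 3j drop out of the ratio.
A: Δ: 0! 2! 8! / 11! → 1/495; sum: t=0:+1/2880 = 1/2880; 3j²(1 4 5; 1 -2 1) = Δ·Π!·Σ² = 2/165  (sign +1)
B: Δ: 0! 2! 8! / 11! → 1/495; sum: t=0:+1/720 = 1/720; 3j²(1 4 5; 0 -1 1) = Δ·Π!·Σ² = 8/165  (sign +1)
I_A²/I_B² = (2/165)/(8/165) = 1/4

1/4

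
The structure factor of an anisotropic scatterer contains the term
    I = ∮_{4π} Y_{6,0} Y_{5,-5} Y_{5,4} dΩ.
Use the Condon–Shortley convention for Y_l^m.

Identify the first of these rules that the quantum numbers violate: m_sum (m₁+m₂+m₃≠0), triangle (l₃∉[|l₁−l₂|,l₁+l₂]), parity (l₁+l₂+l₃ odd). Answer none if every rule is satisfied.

m_sum

m₁+m₂+m₃ = 0 − 5 + 4 = -1  ✗
triangle: |6−5|=1 ≤ l₃=5 ≤ 6+5=11
parity: l₁+l₂+l₃ = 16 is even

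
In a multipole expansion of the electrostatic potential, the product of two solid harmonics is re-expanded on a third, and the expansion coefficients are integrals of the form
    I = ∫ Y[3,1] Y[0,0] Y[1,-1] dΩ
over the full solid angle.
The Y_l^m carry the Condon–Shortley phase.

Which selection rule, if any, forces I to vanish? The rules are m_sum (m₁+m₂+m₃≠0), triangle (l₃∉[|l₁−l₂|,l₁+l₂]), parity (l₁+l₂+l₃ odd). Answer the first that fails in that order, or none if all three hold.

m₁+m₂+m₃ = 1 + 0 − 1 = 0  ✓
triangle: |3−0|=3 ≤ l₃=1 ≤ 3+0=3  ✗
parity: l₁+l₂+l₃ = 4 is even

triangle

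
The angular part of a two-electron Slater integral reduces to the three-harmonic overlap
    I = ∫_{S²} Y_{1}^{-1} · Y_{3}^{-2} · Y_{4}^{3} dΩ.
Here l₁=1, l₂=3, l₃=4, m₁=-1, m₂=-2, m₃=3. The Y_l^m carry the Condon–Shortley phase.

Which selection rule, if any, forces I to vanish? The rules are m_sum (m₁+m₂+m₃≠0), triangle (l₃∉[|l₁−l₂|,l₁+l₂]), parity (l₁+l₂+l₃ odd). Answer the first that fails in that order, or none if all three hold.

none

m₁+m₂+m₃ = -1 − 2 + 3 = 0  ✓
triangle: |1−3|=2 ≤ l₃=4 ≤ 1+3=4  ✓
parity: l₁+l₂+l₃ = 8 is even  ✓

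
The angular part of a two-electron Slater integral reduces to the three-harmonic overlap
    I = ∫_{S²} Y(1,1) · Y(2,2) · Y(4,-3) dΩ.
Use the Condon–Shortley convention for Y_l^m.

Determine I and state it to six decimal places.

triangle: need 1≤l₃≤3, have 4; I=0

0.000000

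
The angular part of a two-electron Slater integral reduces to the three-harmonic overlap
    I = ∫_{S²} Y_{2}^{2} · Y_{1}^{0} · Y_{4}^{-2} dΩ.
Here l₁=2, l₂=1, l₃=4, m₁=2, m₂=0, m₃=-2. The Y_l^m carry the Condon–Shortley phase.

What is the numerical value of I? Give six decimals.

|2−1|≤4≤2+1 violated ⇒ I = 0

0.000000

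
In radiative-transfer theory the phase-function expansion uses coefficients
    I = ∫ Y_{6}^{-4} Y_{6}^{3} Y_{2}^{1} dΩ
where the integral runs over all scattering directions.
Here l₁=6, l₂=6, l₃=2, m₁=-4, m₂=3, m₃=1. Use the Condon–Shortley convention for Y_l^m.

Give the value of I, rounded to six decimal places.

m-sum 0 ✓  L=14 even ✓  0≤2≤12 ✓
Π(2lᵢ+1) = 13×13×5 = 845
triangle coeff Δ(6,6,2) = 1/90090
Σ_t [4,6]: t=4:+1/69120 t=5:−1/14400 t=6:+1/69120 = -7/172800
(3j)²=14/715 [(6 6 2; 0 0 0)], sign=-1
Σ_t [8,9]: t=8:+1/161280 t=9:−1/725760 = 1/207360
(3j)²=7/286 [(6 6 2; -4 3 1)], sign=-1
⇒ 4πI² = 49/121
I = (+1)√(49/121/(4π)) = 0.17951487

0.179515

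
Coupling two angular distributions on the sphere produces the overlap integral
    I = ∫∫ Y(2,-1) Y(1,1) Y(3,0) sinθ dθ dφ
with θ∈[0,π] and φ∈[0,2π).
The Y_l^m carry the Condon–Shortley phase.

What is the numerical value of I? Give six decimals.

Rules hold: Σm=0, L=6 even, 1≤3≤3.
N = 5·3·7 = 105
Δ = 0!·4!·2!/7! = 1/105
Racah Σ t=0..0: t=0:+1/4 = 1/4
⇒ 3j(2 1 3; 0 0 0)² = 3/35, sgn -1
Racah Σ t=0..0: t=0:+1/12 = 1/12
⇒ 3j(2 1 3; -1 1 0)² = 1/35, sgn -1
4πI² = N·(3j₀)²·(3jₘ)² = 9/35
I = +1·√(0.257143/4π) = 0.14304817

0.143048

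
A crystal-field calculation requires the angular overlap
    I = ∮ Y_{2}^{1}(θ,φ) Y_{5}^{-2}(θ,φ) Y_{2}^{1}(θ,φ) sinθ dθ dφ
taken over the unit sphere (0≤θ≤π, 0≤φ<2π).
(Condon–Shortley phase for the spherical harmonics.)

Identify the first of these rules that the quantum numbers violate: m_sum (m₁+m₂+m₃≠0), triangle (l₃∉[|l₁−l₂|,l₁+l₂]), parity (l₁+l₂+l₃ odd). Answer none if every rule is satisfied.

triangle

m₁+m₂+m₃ = 1 − 2 + 1 = 0  ✓
triangle: |2−5|=3 ≤ l₃=2 ≤ 2+5=7  ✗
parity: l₁+l₂+l₃ = 9 is odd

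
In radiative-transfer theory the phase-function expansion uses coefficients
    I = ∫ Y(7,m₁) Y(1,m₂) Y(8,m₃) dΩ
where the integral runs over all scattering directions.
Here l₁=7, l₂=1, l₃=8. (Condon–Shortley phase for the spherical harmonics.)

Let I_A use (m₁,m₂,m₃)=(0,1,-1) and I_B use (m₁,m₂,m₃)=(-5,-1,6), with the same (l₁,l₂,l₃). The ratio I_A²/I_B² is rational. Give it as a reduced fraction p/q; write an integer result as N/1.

36/91

Same 7,1,8: normalisation and zero-m 3j drop out of the ratio.
A: Δ: 0! 14! 2! / 17! → 1/2040; sum: t=0:+1/50803200 = 1/50803200; 3j²(7 1 8; 0 1 -1) = Δ·Π!·Σ² = 3/170  (sign -1)
B: Δ: 0! 14! 2! / 17! → 1/2040; sum: t=0:+1/1916006400 = 1/1916006400; 3j²(7 1 8; -5 -1 6) = Δ·Π!·Σ² = 91/2040  (sign +1)
I_A²/I_B² = (3/170)/(91/2040) = 36/91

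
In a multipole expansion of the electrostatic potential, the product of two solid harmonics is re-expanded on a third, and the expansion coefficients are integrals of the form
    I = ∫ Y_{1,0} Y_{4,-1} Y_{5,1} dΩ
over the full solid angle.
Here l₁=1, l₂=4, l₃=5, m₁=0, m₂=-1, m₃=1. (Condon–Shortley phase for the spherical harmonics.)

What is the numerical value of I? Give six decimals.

Rules hold: Σm=0, L=10 even, 3≤5≤5.
N = 3·9·11 = 297
Δ = 0!·2!·8!/11! = 1/495
Racah Σ t=0..0: t=0:+1/576 = 1/576
⇒ 3j(1 4 5; 0 0 0)² = 5/99, sgn -1
Racah Σ t=0..0: t=0:+1/720 = 1/720
⇒ 3j(1 4 5; 0 -1 1)² = 8/165, sgn +1
4πI² = N·(3j₀)²·(3jₘ)² = 8/11
I = -1·√(0.727273/4π) = -0.24057125

-0.240571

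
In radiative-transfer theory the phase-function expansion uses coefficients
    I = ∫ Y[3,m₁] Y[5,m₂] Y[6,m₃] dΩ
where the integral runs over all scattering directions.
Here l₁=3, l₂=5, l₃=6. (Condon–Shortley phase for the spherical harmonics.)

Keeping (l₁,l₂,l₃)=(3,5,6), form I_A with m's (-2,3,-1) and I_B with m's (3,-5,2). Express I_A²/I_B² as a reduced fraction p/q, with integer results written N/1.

Shared (l₁,l₂,l₃)=(3,5,6): N and (l;000)² cancel in I_A²/I_B².
A: Δ = 2!·4!·8!/15! = 1/675675; Racah Σ t=1..2: t=1:−1/120960 t=2:+1/17280 = 1/20160; ⇒ 3j(3 5 6; -2 3 -1)² = 64/3003, sgn -1
B: Δ = 2!·4!·8!/15! = 1/675675; Racah Σ t=0..0: t=0:+1/1935360 = 1/1935360; ⇒ 3j(3 5 6; 3 -5 2)² = 1/1001, sgn +1
I_A²/I_B² = (64/3003)/(1/1001) = 64/3

64/3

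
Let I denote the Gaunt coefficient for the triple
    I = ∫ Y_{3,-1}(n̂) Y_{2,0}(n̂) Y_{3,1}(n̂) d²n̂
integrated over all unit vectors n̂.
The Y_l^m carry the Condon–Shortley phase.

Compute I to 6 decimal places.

-0.126157

Rules hold: Σm=0, L=8 even, 1≤3≤5.
N = 7·5·7 = 245
Δ = 2!·4!·2!/9! = 1/3780
Racah Σ t=0..2: t=0:+1/24 t=1:−1/4 t=2:+1/24 = -1/6
⇒ 3j(3 2 3; 0 0 0)² = 4/105, sgn +1
Racah Σ t=0..2: t=0:+1/96 t=1:−1/6 t=2:+1/16 = -3/32
⇒ 3j(3 2 3; -1 0 1)² = 3/140, sgn -1
4πI² = N·(3j₀)²·(3jₘ)² = 1/5
I = -1·√(0.2/4π) = -0.12615663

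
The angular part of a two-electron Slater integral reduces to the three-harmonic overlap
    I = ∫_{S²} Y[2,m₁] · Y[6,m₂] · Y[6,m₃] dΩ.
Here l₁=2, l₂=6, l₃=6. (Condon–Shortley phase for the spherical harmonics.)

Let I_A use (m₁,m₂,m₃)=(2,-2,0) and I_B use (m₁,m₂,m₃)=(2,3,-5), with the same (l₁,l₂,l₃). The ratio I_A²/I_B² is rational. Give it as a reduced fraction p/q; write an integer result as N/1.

Same 2,6,6: normalisation and zero-m 3j drop out of the ratio.
A: Δ: 2! 2! 10! / 15! → 1/90090; sum: t=0:+1/69120 = 1/69120; 3j²(2 6 6; 2 -2 0) = Δ·Π!·Σ² = 4/143  (sign +1)
B: Δ: 2! 2! 10! / 15! → 1/90090; sum: t=0:+1/1451520 = 1/1451520; 3j²(2 6 6; 2 3 -5) = Δ·Π!·Σ² = 1/91  (sign -1)
I_A²/I_B² = (4/143)/(1/91) = 28/11

28/11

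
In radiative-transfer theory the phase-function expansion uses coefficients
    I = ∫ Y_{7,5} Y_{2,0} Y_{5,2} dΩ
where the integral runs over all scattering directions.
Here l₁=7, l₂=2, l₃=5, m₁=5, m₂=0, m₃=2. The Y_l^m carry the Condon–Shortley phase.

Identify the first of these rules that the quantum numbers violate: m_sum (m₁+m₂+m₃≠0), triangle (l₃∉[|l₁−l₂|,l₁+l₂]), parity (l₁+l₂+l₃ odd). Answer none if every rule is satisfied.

m_sum

azimuthal sum: 5 + 0 + 2 = 7  ✗
5 ≤ 5 ≤ 9 (triangle on l)
L = 7 + 2 + 5 = 14 (even)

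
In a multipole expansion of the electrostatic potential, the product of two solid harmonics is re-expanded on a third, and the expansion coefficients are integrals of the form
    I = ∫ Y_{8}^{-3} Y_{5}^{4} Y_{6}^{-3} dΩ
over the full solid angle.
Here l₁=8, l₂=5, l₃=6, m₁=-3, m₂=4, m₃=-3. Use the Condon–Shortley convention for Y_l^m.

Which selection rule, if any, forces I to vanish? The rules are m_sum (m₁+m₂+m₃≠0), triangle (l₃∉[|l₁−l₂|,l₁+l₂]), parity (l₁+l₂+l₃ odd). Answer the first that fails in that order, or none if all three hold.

m_sum

m₁+m₂+m₃ = -3 + 4 − 3 = -2  ✗
triangle: |8−5|=3 ≤ l₃=6 ≤ 8+5=13
parity: l₁+l₂+l₃ = 19 is odd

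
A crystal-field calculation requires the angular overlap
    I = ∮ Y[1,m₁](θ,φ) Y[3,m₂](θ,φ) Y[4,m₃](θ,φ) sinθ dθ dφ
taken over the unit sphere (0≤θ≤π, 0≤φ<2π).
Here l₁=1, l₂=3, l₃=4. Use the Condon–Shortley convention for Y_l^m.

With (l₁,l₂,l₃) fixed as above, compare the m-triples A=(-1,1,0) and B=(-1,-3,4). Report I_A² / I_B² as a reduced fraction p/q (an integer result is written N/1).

3/14

l's match ⇒ only the (l;m) 3-j factors differ between A and B.
A: triangle coeff Δ(1,3,4) = 1/252; Σ_t [0,0]: t=0:+1/96 = 1/96; (3j)²=1/42 [(1 3 4; -1 1 0)], sign=+1
B: triangle coeff Δ(1,3,4) = 1/252; Σ_t [0,0]: t=0:+1/1440 = 1/1440; (3j)²=1/9 [(1 3 4; -1 -3 4)], sign=+1
I_A²/I_B² = (1/42)/(1/9) = 3/14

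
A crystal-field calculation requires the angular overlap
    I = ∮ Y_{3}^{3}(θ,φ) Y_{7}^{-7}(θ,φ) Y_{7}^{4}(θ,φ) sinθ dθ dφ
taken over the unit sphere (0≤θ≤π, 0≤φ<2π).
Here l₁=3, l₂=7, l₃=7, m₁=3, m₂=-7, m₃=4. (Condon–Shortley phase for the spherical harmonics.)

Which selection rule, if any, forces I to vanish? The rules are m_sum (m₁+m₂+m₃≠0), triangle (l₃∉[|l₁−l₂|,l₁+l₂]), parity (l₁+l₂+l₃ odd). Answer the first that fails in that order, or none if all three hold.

azimuthal sum: 3 − 7 + 4 = 0  ✓
4 ≤ 7 ≤ 10 (triangle on l)  ✓
L = 3 + 7 + 7 = 17 (odd)  ✗

parity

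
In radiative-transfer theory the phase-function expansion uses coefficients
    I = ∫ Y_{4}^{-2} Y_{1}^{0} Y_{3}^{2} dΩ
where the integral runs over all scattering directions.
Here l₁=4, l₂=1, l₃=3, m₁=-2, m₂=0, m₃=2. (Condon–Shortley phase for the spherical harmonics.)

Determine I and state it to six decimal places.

m-sum 0 ✓  L=8 even ✓  3≤3≤5 ✓
Π(2lᵢ+1) = 9×3×7 = 189
triangle coeff Δ(4,1,3) = 1/252
Σ_t [1,1]: t=1:−1/36 = -1/36
(3j)²=4/63 [(4 1 3; 0 0 0)], sign=+1
Σ_t [1,1]: t=1:−1/120 = -1/120
(3j)²=1/21 [(4 1 3; -2 0 2)], sign=+1
⇒ 4πI² = 4/7
I = (+1)√(4/7/(4π)) = 0.21324362

0.213244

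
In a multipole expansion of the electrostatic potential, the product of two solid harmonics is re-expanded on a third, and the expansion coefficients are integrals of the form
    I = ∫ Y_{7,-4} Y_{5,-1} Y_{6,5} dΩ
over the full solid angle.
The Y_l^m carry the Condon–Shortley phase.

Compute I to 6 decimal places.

Checks pass: Σm=0; 18 even; l₃=6∈[2,12].
(2·7+1)(2·5+1)(2·6+1) = 2145
Δ: 6! 8! 4! / 19! → 1/174594420
sum: t=1:−1/4147200 t=2:+1/207360 t=3:−1/82944 t=4:+1/207360 t=5:−1/4147200 = -1/345600
3j²(7 5 6; 0 0 0) = Δ·Π!·Σ² = 420/46189  (sign -1)
sum: t=3:−1/8709120 t=4:+1/5806080 = 1/17418240
3j²(7 5 6; -4 -1 5) = Δ·Π!·Σ² = 275/88179  (sign -1)
combine: 4πI² = 2145·420/46189·275/88179 = 82500/1356277
take √, sign +1: I = 0.06957414

0.069574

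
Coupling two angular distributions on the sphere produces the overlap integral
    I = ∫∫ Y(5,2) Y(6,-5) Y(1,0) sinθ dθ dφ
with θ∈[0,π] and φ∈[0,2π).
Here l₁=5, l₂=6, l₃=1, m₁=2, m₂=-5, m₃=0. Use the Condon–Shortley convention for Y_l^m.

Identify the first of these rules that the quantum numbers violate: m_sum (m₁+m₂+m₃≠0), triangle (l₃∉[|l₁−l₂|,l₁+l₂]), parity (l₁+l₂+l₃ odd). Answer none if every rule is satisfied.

m₁+m₂+m₃ = 2 − 5 + 0 = -3  ✗
triangle: |5−6|=1 ≤ l₃=1 ≤ 5+6=11
parity: l₁+l₂+l₃ = 12 is even

m_sum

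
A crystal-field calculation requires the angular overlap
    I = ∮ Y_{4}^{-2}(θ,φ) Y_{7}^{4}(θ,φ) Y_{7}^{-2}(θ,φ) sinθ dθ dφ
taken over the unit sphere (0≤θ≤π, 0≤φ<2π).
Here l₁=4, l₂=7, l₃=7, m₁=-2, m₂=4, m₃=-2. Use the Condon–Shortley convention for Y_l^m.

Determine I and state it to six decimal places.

0.018344

Rules hold: Σm=0, L=18 even, 3≤7≤11.
N = 9·15·15 = 2025
Δ = 4!·4!·10!/19! = 1/58198140
Racah Σ t=0..4: t=0:+1/17418240 t=1:−1/622080 t=2:+1/230400 t=3:−1/622080 t=4:+1/17418240 = 1/806400
⇒ 3j(4 7 7; 0 0 0)² = 2268/230945, sgn -1
Racah Σ t=2..4: t=2:+1/34836480 t=3:−1/2903040 t=4:+1/2903040 = 1/34836480
⇒ 3j(4 7 7; -2 4 -2)² = 25/117572, sgn -1
4πI² = N·(3j₀)²·(3jₘ)² = 820125/193947611
I = +1·√(0.00422859/4π) = 0.01834395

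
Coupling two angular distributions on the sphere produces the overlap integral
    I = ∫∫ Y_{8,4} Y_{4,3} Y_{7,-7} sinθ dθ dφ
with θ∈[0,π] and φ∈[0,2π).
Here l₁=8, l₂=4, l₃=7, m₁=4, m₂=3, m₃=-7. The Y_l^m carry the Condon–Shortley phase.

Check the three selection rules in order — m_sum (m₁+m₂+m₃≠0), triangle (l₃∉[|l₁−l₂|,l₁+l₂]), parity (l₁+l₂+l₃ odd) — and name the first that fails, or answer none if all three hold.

azimuthal sum: 4 + 3 − 7 = 0  ✓
4 ≤ 7 ≤ 12 (triangle on l)  ✓
L = 8 + 4 + 7 = 19 (odd)  ✗

parity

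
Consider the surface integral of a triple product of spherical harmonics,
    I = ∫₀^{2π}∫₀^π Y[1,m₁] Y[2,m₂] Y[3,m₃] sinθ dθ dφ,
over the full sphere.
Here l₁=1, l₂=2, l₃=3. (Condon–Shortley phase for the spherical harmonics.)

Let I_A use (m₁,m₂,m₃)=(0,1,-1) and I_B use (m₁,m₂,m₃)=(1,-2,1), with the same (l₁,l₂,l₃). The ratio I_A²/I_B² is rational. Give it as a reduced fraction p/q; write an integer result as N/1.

Shared (l₁,l₂,l₃)=(1,2,3): N and (l;000)² cancel in I_A²/I_B².
A: Δ = 0!·2!·4!/7! = 1/105; Racah Σ t=0..0: t=0:+1/6 = 1/6; ⇒ 3j(1 2 3; 0 1 -1)² = 8/105, sgn +1
B: Δ = 0!·2!·4!/7! = 1/105; Racah Σ t=0..0: t=0:+1/48 = 1/48; ⇒ 3j(1 2 3; 1 -2 1)² = 1/105, sgn +1
I_A²/I_B² = (8/105)/(1/105) = 8/1

8/1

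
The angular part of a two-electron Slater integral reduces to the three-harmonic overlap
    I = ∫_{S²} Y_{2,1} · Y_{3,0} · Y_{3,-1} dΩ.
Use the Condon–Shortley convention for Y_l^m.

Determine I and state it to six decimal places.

Rules hold: Σm=0, L=8 even, 1≤3≤5.
N = 5·7·7 = 245
Δ = 2!·2!·4!/9! = 1/3780
Racah Σ t=0..2: t=0:+1/24 t=1:−1/4 t=2:+1/24 = -1/6
⇒ 3j(2 3 3; 0 0 0)² = 4/105, sgn +1
Racah Σ t=0..1: t=0:+1/12 t=1:−1/8 = -1/24
⇒ 3j(2 3 3; 1 0 -1)² = 1/210, sgn -1
4πI² = N·(3j₀)²·(3jₘ)² = 2/45
I = -1·√(0.0444444/4π) = -0.05947080

-0.059471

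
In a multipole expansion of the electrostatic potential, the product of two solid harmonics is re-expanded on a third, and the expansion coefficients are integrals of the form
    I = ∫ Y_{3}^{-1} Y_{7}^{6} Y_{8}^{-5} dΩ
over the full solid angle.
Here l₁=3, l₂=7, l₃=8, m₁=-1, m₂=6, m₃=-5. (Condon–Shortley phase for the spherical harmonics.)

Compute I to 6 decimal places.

0.166985

Rules hold: Σm=0, L=18 even, 4≤8≤10.
N = 7·15·17 = 1785
Δ = 2!·4!·12!/19! = 1/5290740
Racah Σ t=0..2: t=0:+1/7257600 t=1:−1/2073600 t=2:+1/7257600 = -1/4838400
⇒ 3j(3 7 8; 0 0 0)² = 252/20995, sgn -1
Racah Σ t=1..2: t=1:−1/2874009600 t=2:+1/319334400 = 1/359251200
⇒ 3j(3 7 8; -1 6 -5)² = 1664/101745, sgn -1
4πI² = N·(3j₀)²·(3jₘ)² = 10752/30685
I = +1·√(0.350399/4π) = 0.16698468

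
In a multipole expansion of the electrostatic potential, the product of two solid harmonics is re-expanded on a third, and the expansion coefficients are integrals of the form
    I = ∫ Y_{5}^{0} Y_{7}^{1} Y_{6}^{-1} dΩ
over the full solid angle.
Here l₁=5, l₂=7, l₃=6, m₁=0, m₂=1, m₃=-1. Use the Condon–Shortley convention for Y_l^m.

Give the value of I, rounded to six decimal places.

Rules hold: Σm=0, L=18 even, 2≤6≤12.
N = 11·15·13 = 2145
Δ = 6!·4!·8!/19! = 1/174594420
Racah Σ t=1..5: t=1:−1/4147200 t=2:+1/207360 t=3:−1/82944 t=4:+1/207360 t=5:−1/4147200 = -1/345600
⇒ 3j(5 7 6; 0 0 0)² = 420/46189, sgn -1
Racah Σ t=1..5: t=1:−1/14515200 t=2:+1/414720 t=3:−1/103680 t=4:+1/165888 t=5:−1/2073600 = -17/9676800
⇒ 3j(5 7 6; 0 1 -1)² = 85/19019, sgn +1
4πI² = N·(3j₀)²·(3jₘ)² = 4500/51623
I = -1·√(0.0871704/4π) = -0.08328748

-0.083287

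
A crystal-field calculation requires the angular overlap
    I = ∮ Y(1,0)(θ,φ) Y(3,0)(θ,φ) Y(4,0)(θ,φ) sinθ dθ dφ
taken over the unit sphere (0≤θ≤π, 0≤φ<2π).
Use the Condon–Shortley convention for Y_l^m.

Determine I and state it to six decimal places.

Rules hold: Σm=0, L=8 even, 2≤4≤4.
N = 3·7·9 = 189
Δ = 0!·2!·6!/9! = 1/252
Racah Σ t=0..0: t=0:+1/36 = 1/36
⇒ 3j(1 3 4; 0 0 0)² = 4/63, sgn +1
(m-triple is (0,0,0) — same symbol as above.)
4πI² = N·(3j₀)²·(3jₘ)² = 16/21
I = +1·√(0.761905/4π) = 0.24623252

0.246233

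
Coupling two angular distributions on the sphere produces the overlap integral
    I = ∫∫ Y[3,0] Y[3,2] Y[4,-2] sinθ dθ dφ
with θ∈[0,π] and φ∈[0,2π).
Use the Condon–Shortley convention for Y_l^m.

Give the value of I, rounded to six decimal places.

-0.044418

m-sum 0 ✓  L=10 even ✓  0≤4≤6 ✓
Π(2lᵢ+1) = 7×7×9 = 441
triangle coeff Δ(3,3,4) = 1/34650
Σ_t [0,2]: t=0:+1/72 t=1:−1/16 t=2:+1/72 = -5/144
(3j)²=2/77 [(3 3 4; 0 0 0)], sign=-1
Σ_t [1,2]: t=1:−1/96 t=2:+1/72 = 1/288
(3j)²=1/462 [(3 3 4; 0 2 -2)], sign=+1
⇒ 4πI² = 3/121
I = (-1)√(3/121/(4π)) = -0.04441841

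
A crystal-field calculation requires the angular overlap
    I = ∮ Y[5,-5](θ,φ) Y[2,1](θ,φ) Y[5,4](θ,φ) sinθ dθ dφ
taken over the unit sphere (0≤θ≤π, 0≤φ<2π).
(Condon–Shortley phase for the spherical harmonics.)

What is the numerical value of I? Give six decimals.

-0.187924

Rules hold: Σm=0, L=12 even, 3≤5≤7.
N = 11·5·11 = 605
Δ = 2!·8!·2!/13! = 1/38610
Racah Σ t=0..2: t=0:+1/2880 t=1:−1/576 t=2:+1/2880 = -1/960
⇒ 3j(5 2 5; 0 0 0)² = 10/429, sgn +1
Racah Σ t=2..2: t=2:+1/80640 = 1/80640
⇒ 3j(5 2 5; -5 1 4)² = 9/286, sgn -1
4πI² = N·(3j₀)²·(3jₘ)² = 75/169
I = -1·√(0.443787/4π) = -0.18792404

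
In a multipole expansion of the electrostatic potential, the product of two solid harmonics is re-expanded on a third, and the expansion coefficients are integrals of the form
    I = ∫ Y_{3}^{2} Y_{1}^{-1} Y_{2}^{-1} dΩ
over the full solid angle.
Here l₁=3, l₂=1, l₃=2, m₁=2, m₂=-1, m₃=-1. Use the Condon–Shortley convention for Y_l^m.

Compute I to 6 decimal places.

m-sum 0 ✓  L=6 even ✓  2≤2≤4 ✓
Π(2lᵢ+1) = 7×3×5 = 105
triangle coeff Δ(3,1,2) = 1/105
Σ_t [1,1]: t=1:−1/4 = -1/4
(3j)²=3/35 [(3 1 2; 0 0 0)], sign=-1
Σ_t [0,0]: t=0:+1/12 = 1/12
(3j)²=2/21 [(3 1 2; 2 -1 -1)], sign=-1
⇒ 4πI² = 6/7
I = (+1)√(6/7/(4π)) = 0.26116903

0.261169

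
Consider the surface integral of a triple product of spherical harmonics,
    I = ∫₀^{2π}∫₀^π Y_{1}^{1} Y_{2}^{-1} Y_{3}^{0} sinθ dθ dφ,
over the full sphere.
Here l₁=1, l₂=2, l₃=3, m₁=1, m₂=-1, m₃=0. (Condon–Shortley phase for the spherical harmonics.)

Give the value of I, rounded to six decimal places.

Checks pass: Σm=0; 6 even; l₃=3∈[1,3].
(2·1+1)(2·2+1)(2·3+1) = 105
Δ: 0! 2! 4! / 7! → 1/105
sum: t=0:+1/4 = 1/4
3j²(1 2 3; 0 0 0) = Δ·Π!·Σ² = 3/35  (sign -1)
sum: t=0:+1/12 = 1/12
3j²(1 2 3; 1 -1 0) = Δ·Π!·Σ² = 1/35  (sign -1)
combine: 4πI² = 105·3/35·1/35 = 9/35
take √, sign +1: I = 0.14304817

0.143048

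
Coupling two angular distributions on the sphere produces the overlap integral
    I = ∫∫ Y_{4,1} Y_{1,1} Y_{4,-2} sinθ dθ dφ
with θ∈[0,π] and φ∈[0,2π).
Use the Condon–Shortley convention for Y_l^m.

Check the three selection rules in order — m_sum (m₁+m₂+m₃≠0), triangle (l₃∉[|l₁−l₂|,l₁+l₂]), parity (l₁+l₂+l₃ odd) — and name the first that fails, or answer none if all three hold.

parity

azimuthal sum: 1 + 1 − 2 = 0  ✓
3 ≤ 4 ≤ 5 (triangle on l)  ✓
L = 4 + 1 + 4 = 9 (odd)  ✗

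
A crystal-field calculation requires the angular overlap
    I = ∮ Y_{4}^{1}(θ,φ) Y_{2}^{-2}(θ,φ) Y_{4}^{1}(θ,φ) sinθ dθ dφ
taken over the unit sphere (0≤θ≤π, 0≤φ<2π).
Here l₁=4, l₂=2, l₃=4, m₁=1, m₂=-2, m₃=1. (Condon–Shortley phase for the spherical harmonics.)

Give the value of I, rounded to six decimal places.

0.200662

m-sum 0 ✓  L=10 even ✓  2≤4≤6 ✓
Π(2lᵢ+1) = 9×5×9 = 405
triangle coeff Δ(4,2,4) = 1/13860
Σ_t [0,2]: t=0:+1/192 t=1:−1/36 t=2:+1/192 = -5/288
(3j)²=20/693 [(4 2 4; 0 0 0)], sign=-1
Σ_t [0,0]: t=0:+1/144 = 1/144
(3j)²=10/231 [(4 2 4; 1 -2 1)], sign=-1
⇒ 4πI² = 3000/5929
I = (+1)√(3000/5929/(4π)) = 0.20066192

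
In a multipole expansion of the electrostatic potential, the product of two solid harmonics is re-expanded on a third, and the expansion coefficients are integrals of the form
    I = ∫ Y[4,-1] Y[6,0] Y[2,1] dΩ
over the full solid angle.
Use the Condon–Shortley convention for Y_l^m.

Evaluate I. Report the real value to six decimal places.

m-sum 0 ✓  L=12 even ✓  2≤2≤10 ✓
Π(2lᵢ+1) = 9×13×5 = 585
triangle coeff Δ(4,6,2) = 1/6435
Σ_t [4,4]: t=4:+1/2304 = 1/2304
(3j)²=5/143 [(4 6 2; 0 0 0)], sign=+1
Σ_t [5,5]: t=5:−1/4320 = -1/4320
(3j)²=8/429 [(4 6 2; -1 0 1)], sign=+1
⇒ 4πI² = 600/1573
I = (+1)√(600/1573/(4π)) = 0.17422334

0.174223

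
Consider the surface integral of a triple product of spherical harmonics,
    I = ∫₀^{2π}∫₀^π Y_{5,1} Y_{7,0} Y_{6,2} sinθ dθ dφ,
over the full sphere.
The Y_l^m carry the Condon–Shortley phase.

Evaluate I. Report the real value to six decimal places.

m-sum = 1 + 0 + 2 = 3 ≠ 0 ⇒ I = 0

0.000000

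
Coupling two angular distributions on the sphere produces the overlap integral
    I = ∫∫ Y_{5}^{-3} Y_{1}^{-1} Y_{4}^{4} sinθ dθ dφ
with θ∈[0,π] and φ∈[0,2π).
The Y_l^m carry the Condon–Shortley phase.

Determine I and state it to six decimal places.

Checks pass: Σm=0; 10 even; l₃=4∈[4,6].
(2·5+1)(2·1+1)(2·4+1) = 297
Δ: 2! 8! 0! / 11! → 1/495
sum: t=1:−1/576 = -1/576
3j²(5 1 4; 0 0 0) = Δ·Π!·Σ² = 5/99  (sign -1)
sum: t=0:+1/80640 = 1/80640
3j²(5 1 4; -3 -1 4) = Δ·Π!·Σ² = 1/495  (sign +1)
combine: 4πI² = 297·5/99·1/495 = 1/33
take √, sign -1: I = -0.04910640

-0.049106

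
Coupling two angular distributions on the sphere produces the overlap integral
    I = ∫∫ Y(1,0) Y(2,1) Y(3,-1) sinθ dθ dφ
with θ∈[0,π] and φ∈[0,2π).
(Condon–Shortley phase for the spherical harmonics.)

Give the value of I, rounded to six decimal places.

m-sum 0 ✓  L=6 even ✓  1≤3≤3 ✓
Π(2lᵢ+1) = 3×5×7 = 105
triangle coeff Δ(1,2,3) = 1/105
Σ_t [0,0]: t=0:+1/4 = 1/4
(3j)²=3/35 [(1 2 3; 0 0 0)], sign=-1
Σ_t [0,0]: t=0:+1/6 = 1/6
(3j)²=8/105 [(1 2 3; 0 1 -1)], sign=+1
⇒ 4πI² = 24/35
I = (-1)√(24/35/(4π)) = -0.23359668

-0.233597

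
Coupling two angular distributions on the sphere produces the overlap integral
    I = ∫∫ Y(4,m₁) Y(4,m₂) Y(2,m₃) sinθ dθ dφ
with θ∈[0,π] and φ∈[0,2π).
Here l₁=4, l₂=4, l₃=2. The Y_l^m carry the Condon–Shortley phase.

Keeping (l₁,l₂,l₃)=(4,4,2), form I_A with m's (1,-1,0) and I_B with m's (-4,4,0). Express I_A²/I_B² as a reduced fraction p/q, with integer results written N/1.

l's match ⇒ only the (l;m) 3-j factors differ between A and B.
A: triangle coeff Δ(4,4,2) = 1/13860; Σ_t [1,3]: t=1:−1/480 t=2:+1/48 t=3:−1/144 = 17/1440; (3j)²=289/13860 [(4 4 2; 1 -1 0)], sign=+1
B: triangle coeff Δ(4,4,2) = 1/13860; Σ_t [6,6]: t=6:+1/2880 = 1/2880; (3j)²=28/495 [(4 4 2; -4 4 0)], sign=+1
I_A²/I_B² = (289/13860)/(28/495) = 289/784

289/784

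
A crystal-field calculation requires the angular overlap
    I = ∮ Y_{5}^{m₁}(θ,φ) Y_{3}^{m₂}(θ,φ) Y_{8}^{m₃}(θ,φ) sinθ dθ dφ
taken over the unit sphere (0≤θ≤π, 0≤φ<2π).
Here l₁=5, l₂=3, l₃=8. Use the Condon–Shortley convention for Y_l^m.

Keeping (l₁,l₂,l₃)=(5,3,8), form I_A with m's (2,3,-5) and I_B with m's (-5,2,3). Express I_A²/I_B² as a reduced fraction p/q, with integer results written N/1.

156/1

l's match ⇒ only the (l;m) 3-j factors differ between A and B.
A: triangle coeff Δ(5,3,8) = 1/136136; Σ_t [0,0]: t=0:+1/21772800 = 1/21772800; (3j)²=3/238 [(5 3 8; 2 3 -5)], sign=-1
B: triangle coeff Δ(5,3,8) = 1/136136; Σ_t [0,0]: t=0:+1/435456000 = 1/435456000; (3j)²=1/12376 [(5 3 8; -5 2 3)], sign=-1
I_A²/I_B² = (3/238)/(1/12376) = 156/1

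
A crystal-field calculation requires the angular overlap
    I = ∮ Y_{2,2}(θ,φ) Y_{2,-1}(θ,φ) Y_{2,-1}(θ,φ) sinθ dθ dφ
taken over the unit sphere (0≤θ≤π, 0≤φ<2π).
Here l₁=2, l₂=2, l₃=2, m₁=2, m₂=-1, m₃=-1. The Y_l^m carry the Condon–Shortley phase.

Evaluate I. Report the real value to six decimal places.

m-sum 0 ✓  L=6 even ✓  0≤2≤4 ✓
Π(2lᵢ+1) = 5×5×5 = 125
triangle coeff Δ(2,2,2) = 1/630
Σ_t [0,2]: t=0:+1/8 t=1:−1/1 t=2:+1/8 = -3/4
(3j)²=2/35 [(2 2 2; 0 0 0)], sign=-1
Σ_t [0,0]: t=0:+1/4 = 1/4
(3j)²=3/35 [(2 2 2; 2 -1 -1)], sign=-1
⇒ 4πI² = 30/49
I = (+1)√(30/49/(4π)) = 0.22072812

0.220728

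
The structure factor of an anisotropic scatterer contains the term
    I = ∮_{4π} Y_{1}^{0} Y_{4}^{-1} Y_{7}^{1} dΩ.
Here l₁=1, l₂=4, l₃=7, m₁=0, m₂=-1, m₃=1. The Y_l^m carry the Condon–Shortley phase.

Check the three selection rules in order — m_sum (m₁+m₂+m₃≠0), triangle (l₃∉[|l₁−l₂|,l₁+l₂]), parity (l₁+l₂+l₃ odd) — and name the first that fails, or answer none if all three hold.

triangle

Σmᵢ = 0  ✓
l₃∈[|l₁−l₂|,l₁+l₂]=[3,5], have l₃=7  ✗
Σlᵢ = 12 ⇒ even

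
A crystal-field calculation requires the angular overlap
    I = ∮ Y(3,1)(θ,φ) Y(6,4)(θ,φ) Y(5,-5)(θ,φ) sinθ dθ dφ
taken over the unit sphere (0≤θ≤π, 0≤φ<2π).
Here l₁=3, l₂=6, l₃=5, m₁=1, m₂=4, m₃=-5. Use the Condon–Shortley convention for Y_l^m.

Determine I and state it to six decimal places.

Rules hold: Σm=0, L=14 even, 3≤5≤9.
N = 7·13·11 = 1001
Δ = 4!·2!·8!/15! = 1/675675
Racah Σ t=1..3: t=1:−1/8640 t=2:+1/2304 t=3:−1/8640 = 7/34560
⇒ 3j(3 6 5; 0 0 0)² = 7/429, sgn -1
Racah Σ t=2..2: t=2:+1/322560 = 1/322560
⇒ 3j(3 6 5; 1 4 -5)² = 18/1001, sgn +1
4πI² = N·(3j₀)²·(3jₘ)² = 42/143
I = -1·√(0.293706/4π) = -0.15288036

-0.152880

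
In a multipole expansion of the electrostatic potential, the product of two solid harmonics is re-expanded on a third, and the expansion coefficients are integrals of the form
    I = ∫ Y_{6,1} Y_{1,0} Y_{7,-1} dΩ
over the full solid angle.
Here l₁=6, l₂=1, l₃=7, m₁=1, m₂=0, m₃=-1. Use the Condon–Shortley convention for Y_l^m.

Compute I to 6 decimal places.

Checks pass: Σm=0; 14 even; l₃=7∈[5,7].
(2·6+1)(2·1+1)(2·7+1) = 585
Δ: 0! 12! 2! / 15! → 1/1365
sum: t=0:+1/518400 = 1/518400
3j²(6 1 7; 0 0 0) = Δ·Π!·Σ² = 7/195  (sign -1)
sum: t=0:+1/604800 = 1/604800
3j²(6 1 7; 1 0 -1) = Δ·Π!·Σ² = 16/455  (sign +1)
combine: 4πI² = 585·7/195·16/455 = 48/65
take √, sign -1: I = -0.24241473

-0.242415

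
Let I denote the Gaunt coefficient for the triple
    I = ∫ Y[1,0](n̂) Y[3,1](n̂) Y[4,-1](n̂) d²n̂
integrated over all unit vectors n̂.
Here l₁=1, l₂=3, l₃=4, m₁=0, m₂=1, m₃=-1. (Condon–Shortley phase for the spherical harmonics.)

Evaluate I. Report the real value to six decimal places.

-0.238414

Rules hold: Σm=0, L=8 even, 2≤4≤4.
N = 3·7·9 = 189
Δ = 0!·2!·6!/9! = 1/252
Racah Σ t=0..0: t=0:+1/36 = 1/36
⇒ 3j(1 3 4; 0 0 0)² = 4/63, sgn +1
Racah Σ t=0..0: t=0:+1/48 = 1/48
⇒ 3j(1 3 4; 0 1 -1)² = 5/84, sgn -1
4πI² = N·(3j₀)²·(3jₘ)² = 5/7
I = -1·√(0.714286/4π) = -0.23841361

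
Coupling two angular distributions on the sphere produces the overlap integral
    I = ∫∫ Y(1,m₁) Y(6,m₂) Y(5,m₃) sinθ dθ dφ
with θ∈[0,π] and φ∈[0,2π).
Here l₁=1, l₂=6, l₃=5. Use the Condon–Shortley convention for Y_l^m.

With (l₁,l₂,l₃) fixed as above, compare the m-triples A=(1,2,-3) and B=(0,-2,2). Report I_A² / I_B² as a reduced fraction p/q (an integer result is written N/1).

3/16

Same 1,6,5: normalisation and zero-m 3j drop out of the ratio.
A: Δ: 2! 0! 10! / 13! → 1/858; sum: t=0:+1/161280 = 1/161280; 3j²(1 6 5; 1 2 -3) = Δ·Π!·Σ² = 1/143  (sign +1)
B: Δ: 2! 0! 10! / 13! → 1/858; sum: t=1:−1/30240 = -1/30240; 3j²(1 6 5; 0 -2 2) = Δ·Π!·Σ² = 16/429  (sign +1)
I_A²/I_B² = (1/143)/(16/429) = 3/16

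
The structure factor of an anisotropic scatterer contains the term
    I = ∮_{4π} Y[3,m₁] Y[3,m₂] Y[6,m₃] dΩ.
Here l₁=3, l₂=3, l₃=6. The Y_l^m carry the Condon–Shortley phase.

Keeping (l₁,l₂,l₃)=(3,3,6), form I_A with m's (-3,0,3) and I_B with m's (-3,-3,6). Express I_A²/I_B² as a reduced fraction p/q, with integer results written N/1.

1/11

l's match ⇒ only the (l;m) 3-j factors differ between A and B.
A: triangle coeff Δ(3,3,6) = 1/12012; Σ_t [0,0]: t=0:+1/25920 = 1/25920; (3j)²=1/143 [(3 3 6; -3 0 3)], sign=-1
B: triangle coeff Δ(3,3,6) = 1/12012; Σ_t [0,0]: t=0:+1/518400 = 1/518400; (3j)²=1/13 [(3 3 6; -3 -3 6)], sign=+1
I_A²/I_B² = (1/143)/(1/13) = 1/11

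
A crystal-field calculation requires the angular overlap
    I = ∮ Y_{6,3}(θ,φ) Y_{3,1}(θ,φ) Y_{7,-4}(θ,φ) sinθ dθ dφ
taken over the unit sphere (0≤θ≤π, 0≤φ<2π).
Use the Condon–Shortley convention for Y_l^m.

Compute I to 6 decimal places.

0.140186

Checks pass: Σm=0; 16 even; l₃=7∈[3,9].
(2·6+1)(2·3+1)(2·7+1) = 1365
Δ: 2! 10! 4! / 17! → 1/2042040
sum: t=0:+1/207360 t=1:−1/57600 t=2:+1/207360 = -1/129600
3j²(6 3 7; 0 0 0) = Δ·Π!·Σ² = 168/12155  (sign +1)
sum: t=0:+1/1451520 t=1:−1/483840 t=2:+1/2903040 = -1/967680
3j²(6 3 7; 3 1 -4) = Δ·Π!·Σ² = 81/6188  (sign +1)
combine: 4πI² = 1365·168/12155·81/6188 = 10206/41327
take √, sign +1: I = 0.14018641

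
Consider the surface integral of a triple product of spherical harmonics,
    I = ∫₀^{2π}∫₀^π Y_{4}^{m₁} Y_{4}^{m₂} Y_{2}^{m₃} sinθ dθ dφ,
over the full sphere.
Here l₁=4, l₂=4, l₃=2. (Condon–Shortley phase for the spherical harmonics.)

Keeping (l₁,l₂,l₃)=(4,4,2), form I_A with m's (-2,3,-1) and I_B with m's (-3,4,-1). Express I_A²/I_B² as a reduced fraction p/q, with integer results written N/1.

l's match ⇒ only the (l;m) 3-j factors differ between A and B.
A: triangle coeff Δ(4,4,2) = 1/13860; Σ_t [5,6]: t=5:−1/240 t=6:+1/1440 = -1/288; (3j)²=5/132 [(4 4 2; -2 3 -1)], sign=+1
B: triangle coeff Δ(4,4,2) = 1/13860; Σ_t [6,6]: t=6:+1/1440 = 1/1440; (3j)²=7/165 [(4 4 2; -3 4 -1)], sign=-1
I_A²/I_B² = (5/132)/(7/165) = 25/28

25/28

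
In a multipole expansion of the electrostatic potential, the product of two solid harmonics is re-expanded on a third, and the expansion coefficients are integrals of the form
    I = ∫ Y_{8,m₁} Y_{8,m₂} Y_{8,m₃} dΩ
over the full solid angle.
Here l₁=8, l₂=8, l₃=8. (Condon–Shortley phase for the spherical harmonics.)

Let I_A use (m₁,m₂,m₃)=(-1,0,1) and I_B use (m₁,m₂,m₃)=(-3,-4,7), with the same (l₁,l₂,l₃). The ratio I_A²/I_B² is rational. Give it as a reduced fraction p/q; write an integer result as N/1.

Same 8,8,8: normalisation and zero-m 3j drop out of the ratio.
A: Δ: 8! 8! 8! / 25! → 1/236637794250; sum: t=1:−1/1024192512000 t=2:+1/10450944000 t=3:−1/746496000 t=4:+1/238878720 t=5:−1/298598400 t=6:+1/1492992000 t=7:−1/36578304000 t=8:+1/8193540096000 = 11/46820229120; 3j²(8 8 8; -1 0 1) = Δ·Π!·Σ² = 245/193154  (sign -1)
B: Δ: 8! 8! 8! / 25! → 1/236637794250; sum: t=3:−1/146313216000 t=4:+1/117050572800 = 1/585252864000; 3j²(8 8 8; -3 -4 7) = Δ·Π!·Σ² = 33/37145  (sign -1)
I_A²/I_B² = (245/193154)/(33/37145) = 1225/858

1225/858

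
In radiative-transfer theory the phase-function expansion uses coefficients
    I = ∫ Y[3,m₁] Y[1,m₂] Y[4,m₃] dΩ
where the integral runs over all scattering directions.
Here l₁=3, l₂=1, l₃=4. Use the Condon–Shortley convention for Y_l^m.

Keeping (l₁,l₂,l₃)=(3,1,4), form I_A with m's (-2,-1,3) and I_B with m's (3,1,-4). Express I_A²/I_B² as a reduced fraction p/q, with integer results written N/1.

Same 3,1,4: normalisation and zero-m 3j drop out of the ratio.
A: Δ: 0! 6! 2! / 9! → 1/252; sum: t=0:+1/240 = 1/240; 3j²(3 1 4; -2 -1 3) = Δ·Π!·Σ² = 1/12  (sign -1)
B: Δ: 0! 6! 2! / 9! → 1/252; sum: t=0:+1/1440 = 1/1440; 3j²(3 1 4; 3 1 -4) = Δ·Π!·Σ² = 1/9  (sign +1)
I_A²/I_B² = (1/12)/(1/9) = 3/4

3/4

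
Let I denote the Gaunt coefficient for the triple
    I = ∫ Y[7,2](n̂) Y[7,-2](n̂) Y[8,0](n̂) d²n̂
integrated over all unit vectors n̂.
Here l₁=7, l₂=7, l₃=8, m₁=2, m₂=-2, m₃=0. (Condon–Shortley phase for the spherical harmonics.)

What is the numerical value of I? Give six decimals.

m-sum 0 ✓  L=22 even ✓  0≤8≤14 ✓
Π(2lᵢ+1) = 15×15×17 = 3825
triangle coeff Δ(7,7,8) = 1/22086194130
Σ_t [0,6]: t=0:+1/18289152000 t=1:−1/248832000 t=2:+1/24883200 t=3:−1/11943936 t=4:+1/24883200 t=5:−1/248832000 t=6:+1/18289152000 = -11/975421440
(3j)²=1750/289731 [(7 7 8; 0 0 0)], sign=-1
Σ_t [0,5]: t=0:+1/373248000 t=1:−1/39813120 t=2:+1/24883200 t=3:−1/74649600 t=4:+1/1219276800 t=5:−1/195084288000 = 121/23410114560
(3j)²=15125/4056234 [(7 7 8; 2 -2 0)], sign=+1
⇒ 4πI² = 47265625/548653937
I = (-1)√(47265625/548653937/(4π)) = -0.08279775

-0.082798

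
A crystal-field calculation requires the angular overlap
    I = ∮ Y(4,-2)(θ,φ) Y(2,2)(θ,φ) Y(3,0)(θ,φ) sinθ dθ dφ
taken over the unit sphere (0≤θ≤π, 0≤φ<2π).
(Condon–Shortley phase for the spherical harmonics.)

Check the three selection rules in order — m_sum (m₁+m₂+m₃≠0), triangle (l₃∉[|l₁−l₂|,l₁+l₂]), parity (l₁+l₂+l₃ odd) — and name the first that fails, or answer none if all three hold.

Σmᵢ = 0  ✓
l₃∈[|l₁−l₂|,l₁+l₂]=[2,6], have l₃=3  ✓
Σlᵢ = 9 ⇒ odd  ✗

parity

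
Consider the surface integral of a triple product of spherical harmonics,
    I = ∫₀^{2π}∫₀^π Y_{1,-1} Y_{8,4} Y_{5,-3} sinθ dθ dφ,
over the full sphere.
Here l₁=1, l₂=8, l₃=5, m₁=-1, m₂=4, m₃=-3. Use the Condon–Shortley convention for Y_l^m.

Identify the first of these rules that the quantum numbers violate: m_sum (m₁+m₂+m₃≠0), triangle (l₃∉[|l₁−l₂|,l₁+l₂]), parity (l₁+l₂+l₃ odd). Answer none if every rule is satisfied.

m₁+m₂+m₃ = -1 + 4 − 3 = 0  ✓
triangle: |1−8|=7 ≤ l₃=5 ≤ 1+8=9  ✗
parity: l₁+l₂+l₃ = 14 is even

triangle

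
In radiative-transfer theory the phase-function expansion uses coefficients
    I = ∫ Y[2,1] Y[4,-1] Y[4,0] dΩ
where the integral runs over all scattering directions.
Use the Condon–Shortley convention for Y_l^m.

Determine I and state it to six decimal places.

-0.044869

Checks pass: Σm=0; 10 even; l₃=4∈[2,6].
(2·2+1)(2·4+1)(2·4+1) = 405
Δ: 2! 2! 6! / 11! → 1/13860
sum: t=0:+1/192 t=1:−1/36 t=2:+1/192 = -5/288
3j²(2 4 4; 0 0 0) = Δ·Π!·Σ² = 20/693  (sign -1)
sum: t=0:+1/72 t=1:−1/96 = 1/288
3j²(2 4 4; 1 -1 0) = Δ·Π!·Σ² = 1/462  (sign +1)
combine: 4πI² = 405·20/693·1/462 = 150/5929
take √, sign -1: I = -0.04486937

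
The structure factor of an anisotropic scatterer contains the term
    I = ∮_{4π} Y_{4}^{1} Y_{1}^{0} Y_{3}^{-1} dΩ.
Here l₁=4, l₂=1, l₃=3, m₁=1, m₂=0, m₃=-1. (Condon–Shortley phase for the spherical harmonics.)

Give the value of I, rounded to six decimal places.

-0.238414

Rules hold: Σm=0, L=8 even, 3≤3≤5.
N = 9·3·7 = 189
Δ = 2!·6!·0!/9! = 1/252
Racah Σ t=1..1: t=1:−1/36 = -1/36
⇒ 3j(4 1 3; 0 0 0)² = 4/63, sgn +1
Racah Σ t=1..1: t=1:−1/48 = -1/48
⇒ 3j(4 1 3; 1 0 -1)² = 5/84, sgn -1
4πI² = N·(3j₀)²·(3jₘ)² = 5/7
I = -1·√(0.714286/4π) = -0.23841361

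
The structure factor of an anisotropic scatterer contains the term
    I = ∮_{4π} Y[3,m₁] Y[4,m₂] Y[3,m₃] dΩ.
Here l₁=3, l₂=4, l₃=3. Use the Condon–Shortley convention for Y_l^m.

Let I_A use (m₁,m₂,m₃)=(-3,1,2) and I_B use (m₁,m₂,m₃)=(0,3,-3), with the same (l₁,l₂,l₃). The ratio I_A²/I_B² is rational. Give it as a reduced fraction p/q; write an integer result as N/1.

Shared (l₁,l₂,l₃)=(3,4,3): N and (l;000)² cancel in I_A²/I_B².
A: Δ = 4!·2!·4!/11! = 1/34650; Racah Σ t=4..4: t=4:+1/288 = 1/288; ⇒ 3j(3 4 3; -3 1 2)² = 5/231, sgn -1
B: Δ = 4!·2!·4!/11! = 1/34650; Racah Σ t=3..3: t=3:−1/288 = -1/288; ⇒ 3j(3 4 3; 0 3 -3)² = 1/22, sgn -1
I_A²/I_B² = (5/231)/(1/22) = 10/21

10/21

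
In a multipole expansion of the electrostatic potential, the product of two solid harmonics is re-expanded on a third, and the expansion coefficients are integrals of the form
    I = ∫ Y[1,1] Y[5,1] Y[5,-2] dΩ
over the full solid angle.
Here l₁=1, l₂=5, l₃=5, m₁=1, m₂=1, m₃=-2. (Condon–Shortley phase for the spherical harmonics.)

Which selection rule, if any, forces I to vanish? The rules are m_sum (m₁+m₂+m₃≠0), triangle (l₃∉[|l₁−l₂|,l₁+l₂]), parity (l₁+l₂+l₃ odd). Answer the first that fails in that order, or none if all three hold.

parity

m₁+m₂+m₃ = 1 + 1 − 2 = 0  ✓
triangle: |1−5|=4 ≤ l₃=5 ≤ 1+5=6  ✓
parity: l₁+l₂+l₃ = 11 is odd  ✗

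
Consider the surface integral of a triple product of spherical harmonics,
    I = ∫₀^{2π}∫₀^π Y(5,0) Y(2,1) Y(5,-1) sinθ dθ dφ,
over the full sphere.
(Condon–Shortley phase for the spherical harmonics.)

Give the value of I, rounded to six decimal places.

Checks pass: Σm=0; 12 even; l₃=5∈[3,7].
(2·5+1)(2·2+1)(2·5+1) = 605
Δ: 2! 8! 2! / 13! → 1/38610
sum: t=0:+1/2880 t=1:−1/576 t=2:+1/2880 = -1/960
3j²(5 2 5; 0 0 0) = Δ·Π!·Σ² = 10/429  (sign +1)
sum: t=1:−1/1152 t=2:+1/1440 = -1/5760
3j²(5 2 5; 0 1 -1) = Δ·Π!·Σ² = 1/858  (sign -1)
combine: 4πI² = 605·10/429·1/858 = 25/1521
take √, sign -1: I = -0.03616600

-0.036166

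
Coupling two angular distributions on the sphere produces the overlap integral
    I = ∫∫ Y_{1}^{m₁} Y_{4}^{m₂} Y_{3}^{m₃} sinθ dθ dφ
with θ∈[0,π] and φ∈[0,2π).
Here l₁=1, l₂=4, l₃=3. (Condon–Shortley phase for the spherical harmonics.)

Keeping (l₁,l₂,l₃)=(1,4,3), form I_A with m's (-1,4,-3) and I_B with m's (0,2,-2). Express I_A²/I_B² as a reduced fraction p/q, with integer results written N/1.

Same 1,4,3: normalisation and zero-m 3j drop out of the ratio.
A: Δ: 2! 0! 6! / 9! → 1/252; sum: t=2:+1/1440 = 1/1440; 3j²(1 4 3; -1 4 -3) = Δ·Π!·Σ² = 1/9  (sign +1)
B: Δ: 2! 0! 6! / 9! → 1/252; sum: t=1:−1/120 = -1/120; 3j²(1 4 3; 0 2 -2) = Δ·Π!·Σ² = 1/21  (sign +1)
I_A²/I_B² = (1/9)/(1/21) = 7/3

7/3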